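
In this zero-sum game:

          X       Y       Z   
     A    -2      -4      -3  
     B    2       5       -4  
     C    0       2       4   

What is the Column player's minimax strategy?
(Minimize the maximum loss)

Column should play X, value = 2

Work:
Column player minimizes Row's maximum payoff:
Column X: max payoff to Row = 2
Column Y: max payoff to Row = 5
Column Z: max payoff to Row = 4
Minimum is 2, achieved by column X.
Minimax strategy: X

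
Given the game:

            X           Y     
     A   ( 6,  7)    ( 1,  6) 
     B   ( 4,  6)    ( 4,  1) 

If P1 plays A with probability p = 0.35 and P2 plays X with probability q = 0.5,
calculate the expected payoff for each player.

E[P1] = 3.825, E[P2] = 4.55

Work:
E[P1] = p·q·π₁(A,X) + p·(1-q)·π₁(A,Y) + (1-p)·q·π₁(B,X) + (1-p)·(1-q)·π₁(B,Y)
= 0.35·0.5·6 + 0.35·0.5·1 + 0.65·0.5·4 + 0.65·0.5·4
= 3.825

E[P2] = 4.55 (similar calculation)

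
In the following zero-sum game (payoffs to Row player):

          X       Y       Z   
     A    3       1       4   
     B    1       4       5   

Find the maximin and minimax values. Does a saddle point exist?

Maximin = 1, Minimax = 3, Saddle: False

Work:
Row minimums: [1, 1] → maximin = 1
Column maximums: [3, 4, 5] → minimax = 3
No saddle point (maximin ≠ minimax). Mixed strategy needed.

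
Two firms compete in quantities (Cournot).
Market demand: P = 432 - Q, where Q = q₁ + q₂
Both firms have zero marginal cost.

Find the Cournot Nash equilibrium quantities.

q₁* = q₂* = 144.0; P* = 144.0

Work:
Profit: π_i = P·q_i = (a - q_i - q_j)·q_i
FOC: ∂π_i/∂q_i = a - 2q_i - q_j = 0
Reaction function: q_i = (432 - q_j)/2
Symmetry: q* = 432/3 = 144.0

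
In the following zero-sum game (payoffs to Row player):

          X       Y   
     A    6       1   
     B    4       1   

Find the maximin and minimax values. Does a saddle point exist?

Maximin = 1, Minimax = 1, Saddle: True

Work:
Row minimums: [1, 1] → maximin = 1
Column maximums: [6, 1] → minimax = 1
Saddle point exists! Game value = 1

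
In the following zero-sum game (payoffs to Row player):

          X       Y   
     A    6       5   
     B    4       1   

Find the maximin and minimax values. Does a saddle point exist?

Maximin = 5, Minimax = 5, Saddle: True

Work:
Row minimums: [5, 1] → maximin = 5
Column maximums: [6, 5] → minimax = 5
Saddle point exists! Game value = 5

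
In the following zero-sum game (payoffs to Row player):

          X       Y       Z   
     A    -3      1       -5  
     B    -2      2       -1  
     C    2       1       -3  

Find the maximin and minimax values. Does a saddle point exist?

Maximin = -2, Minimax = -1, Saddle: False

Work:
Row minimums: [-5, -2, -3] → maximin = -2
Column maximums: [2, 2, -1] → minimax = -1
No saddle point (maximin ≠ minimax). Mixed strategy needed.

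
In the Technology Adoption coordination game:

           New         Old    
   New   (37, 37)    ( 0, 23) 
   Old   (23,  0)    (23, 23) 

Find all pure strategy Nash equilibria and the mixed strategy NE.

Pure NE: (New, New) and (Old, Old); Mixed NE: p = 0.6216, q = 0.6216

Work:
Check pure NE:
(New, New): (37, 37) - no unilateral deviation beneficial
(Old, Old): (23, 23) - no unilateral deviation beneficial
Mixed NE: P1 plays New with p = 0.6216, P2 plays New with q = 0.6216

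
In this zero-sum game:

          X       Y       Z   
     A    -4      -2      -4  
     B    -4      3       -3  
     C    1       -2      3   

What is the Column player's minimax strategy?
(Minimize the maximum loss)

Column should play X, value = 1

Work:
Column player minimizes Row's maximum payoff:
Column X: max payoff to Row = 1
Column Y: max payoff to Row = 3
Column Z: max payoff to Row = 3
Minimum is 1, achieved by column X.
Minimax strategy: X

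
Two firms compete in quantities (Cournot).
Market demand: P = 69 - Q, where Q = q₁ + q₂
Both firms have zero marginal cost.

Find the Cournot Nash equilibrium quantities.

q₁* = q₂* = 23.0; P* = 23.0

Work:
Profit: π_i = P·q_i = (a - q_i - q_j)·q_i
FOC: ∂π_i/∂q_i = a - 2q_i - q_j = 0
Reaction function: q_i = (69 - q_j)/2
Symmetry: q* = 69/3 = 23.0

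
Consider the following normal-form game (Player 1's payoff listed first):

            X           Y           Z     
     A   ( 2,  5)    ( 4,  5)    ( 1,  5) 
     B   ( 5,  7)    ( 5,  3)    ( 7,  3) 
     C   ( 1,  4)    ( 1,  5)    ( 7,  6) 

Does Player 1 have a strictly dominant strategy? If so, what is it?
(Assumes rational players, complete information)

No strictly dominant strategy exists for Player 1

Work:
A strategy strictly dominates another if it gives a strictly higher payoff against every opponent action. Compare each pair of P1's strategies column-by-column:
  A vs B: [2 vs 5, 4 vs 5, 1 vs 7] → A does not strictly dominate B (column X: 2 ≤ 5)
  A vs C: [2 vs 1, 4 vs 1, 1 vs 7] → A does not strictly dominate C (column Z: 1 ≤ 7)
  B vs A: [5 vs 2, 5 vs 4, 7 vs 1] → B strictly dominates A
  B vs C: [5 vs 1, 5 vs 1, 7 vs 7] → B does not strictly dominate C (column Z: 7 ≤ 7)
  C vs A: [1 vs 2, 1 vs 4, 7 vs 1] → C does not strictly dominate A (column X: 1 ≤ 2)
  C vs B: [1 vs 5, 1 vs 5, 7 vs 7] → C does not strictly dominate B (column X: 1 ≤ 5)
No single strategy strictly dominates all others → no strictly dominant strategy.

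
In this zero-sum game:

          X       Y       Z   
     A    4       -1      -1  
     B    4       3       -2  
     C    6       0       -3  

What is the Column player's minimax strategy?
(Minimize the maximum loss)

Column should play Z, value = -1

Work:
Column player minimizes Row's maximum payoff:
Column X: max payoff to Row = 6
Column Y: max payoff to Row = 3
Column Z: max payoff to Row = -1
Minimum is -1, achieved by column Z.
Minimax strategy: Z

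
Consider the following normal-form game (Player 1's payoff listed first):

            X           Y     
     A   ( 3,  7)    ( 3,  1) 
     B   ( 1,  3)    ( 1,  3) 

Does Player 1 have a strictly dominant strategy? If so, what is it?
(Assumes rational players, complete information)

Yes, Player 1's strictly dominant strategy is A

Work:
A strategy strictly dominates another if it gives a strictly higher payoff against every opponent action. Compare each pair of P1's strategies column-by-column:
  A vs B: [3 vs 1, 3 vs 1] → A strictly dominates B
  B vs A: [1 vs 3, 1 vs 3] → B does not strictly dominate A (column X: 1 ≤ 3)
A strictly dominates every other strategy → strictly dominant.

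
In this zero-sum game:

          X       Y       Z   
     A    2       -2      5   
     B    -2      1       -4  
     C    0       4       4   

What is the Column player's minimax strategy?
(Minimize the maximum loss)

Column should play X, value = 2

Work:
Column player minimizes Row's maximum payoff:
Column X: max payoff to Row = 2
Column Y: max payoff to Row = 4
Column Z: max payoff to Row = 5
Minimum is 2, achieved by column X.
Minimax strategy: X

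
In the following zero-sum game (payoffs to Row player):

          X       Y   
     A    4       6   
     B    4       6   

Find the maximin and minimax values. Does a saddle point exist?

Maximin = 4, Minimax = 4, Saddle: True

Work:
Row minimums: [4, 4] → maximin = 4
Column maximums: [4, 6] → minimax = 4
Saddle point exists! Game value = 4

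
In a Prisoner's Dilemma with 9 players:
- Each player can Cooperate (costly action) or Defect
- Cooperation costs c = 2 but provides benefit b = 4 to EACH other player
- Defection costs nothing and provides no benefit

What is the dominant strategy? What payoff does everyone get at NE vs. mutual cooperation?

Dominant: Defect; NE payoff = 0; Coop payoff = 30

Work:
Defect dominates (saves cost c = 2, benefit to others is external)
NE: All defect → everyone gets 0
If all cooperate: each receives (8)×4 - 2 = 30
Social dilemma: 30 > 0 but NE gives 0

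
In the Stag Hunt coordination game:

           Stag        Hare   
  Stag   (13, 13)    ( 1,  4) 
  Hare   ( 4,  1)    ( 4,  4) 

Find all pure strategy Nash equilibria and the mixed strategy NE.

Pure NE: (Stag, Stag) and (Hare, Hare); Mixed NE: p = 0.25, q = 0.25

Work:
Check pure NE:
(Stag, Stag): (13, 13) - no unilateral deviation beneficial
(Hare, Hare): (4, 4) - no unilateral deviation beneficial
Mixed NE: P1 plays Stag with p = 0.25, P2 plays Stag with q = 0.25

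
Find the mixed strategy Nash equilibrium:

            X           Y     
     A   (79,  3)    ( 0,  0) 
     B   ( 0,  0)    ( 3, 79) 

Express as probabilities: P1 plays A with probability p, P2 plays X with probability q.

p = 0.9634, q = 0.0366

Work:
Find probabilities that make opponent indifferent:
P2 chooses q to make P1 indifferent between A and B
P1 chooses p to make P2 indifferent between X and Y
Mixed NE: P1 plays (A: 0.9634, B: 0.0366), P2 plays (X: 0.0366, Y: 0.9634)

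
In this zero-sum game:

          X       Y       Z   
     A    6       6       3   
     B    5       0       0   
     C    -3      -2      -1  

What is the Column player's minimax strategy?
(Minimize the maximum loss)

Column should play Z, value = 3

Work:
Column player minimizes Row's maximum payoff:
Column X: max payoff to Row = 6
Column Y: max payoff to Row = 6
Column Z: max payoff to Row = 3
Minimum is 3, achieved by column Z.
Minimax strategy: Z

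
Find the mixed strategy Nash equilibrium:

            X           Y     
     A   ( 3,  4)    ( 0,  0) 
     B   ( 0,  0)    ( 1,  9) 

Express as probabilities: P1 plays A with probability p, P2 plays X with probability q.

p = 0.6923, q = 0.25

Work:
Find probabilities that make opponent indifferent:
P2 chooses q to make P1 indifferent between A and B
P1 chooses p to make P2 indifferent between X and Y
Mixed NE: P1 plays (A: 0.6923, B: 0.3077), P2 plays (X: 0.25, Y: 0.75)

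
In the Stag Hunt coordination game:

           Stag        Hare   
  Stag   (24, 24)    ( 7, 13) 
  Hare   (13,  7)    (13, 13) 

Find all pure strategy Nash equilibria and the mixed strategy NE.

Pure NE: (Stag, Stag) and (Hare, Hare); Mixed NE: p = 0.3529, q = 0.3529

Work:
Check pure NE:
(Stag, Stag): (24, 24) - no unilateral deviation beneficial
(Hare, Hare): (13, 13) - no unilateral deviation beneficial
Mixed NE: P1 plays Stag with p = 0.3529, P2 plays Stag with q = 0.3529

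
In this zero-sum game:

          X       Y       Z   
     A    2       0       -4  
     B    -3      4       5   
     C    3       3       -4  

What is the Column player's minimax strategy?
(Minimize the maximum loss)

Column should play X, value = 3

Work:
Column player minimizes Row's maximum payoff:
Column X: max payoff to Row = 3
Column Y: max payoff to Row = 4
Column Z: max payoff to Row = 5
Minimum is 3, achieved by column X.
Minimax strategy: X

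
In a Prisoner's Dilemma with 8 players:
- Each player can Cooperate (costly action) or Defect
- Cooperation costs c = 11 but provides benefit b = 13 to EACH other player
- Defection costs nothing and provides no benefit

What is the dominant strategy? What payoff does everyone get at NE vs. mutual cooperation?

Dominant: Defect; NE payoff = 0; Coop payoff = 80

Work:
Defect dominates (saves cost c = 11, benefit to others is external)
NE: All defect → everyone gets 0
If all cooperate: each receives (7)×13 - 11 = 80
Social dilemma: 80 > 0 but NE gives 0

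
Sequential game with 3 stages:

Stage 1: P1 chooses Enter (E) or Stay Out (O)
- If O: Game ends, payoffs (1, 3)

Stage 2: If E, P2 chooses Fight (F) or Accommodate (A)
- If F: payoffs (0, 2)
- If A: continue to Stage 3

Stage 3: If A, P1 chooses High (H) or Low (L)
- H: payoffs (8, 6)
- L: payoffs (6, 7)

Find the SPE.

SPE: (E, A, H); Outcome (8, 6)

Work:
Stage 3: P1 chooses H (8 vs 6)
Stage 2: P2: F->2, A->6 (anticipating H). Choose A
Stage 1: P1: O->1, E->8 (anticipating A, H). Choose E
SPE path: E -> A -> H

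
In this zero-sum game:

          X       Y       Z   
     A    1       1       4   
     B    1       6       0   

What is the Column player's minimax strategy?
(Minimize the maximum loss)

Column should play X, value = 1

Work:
Column player minimizes Row's maximum payoff:
Column X: max payoff to Row = 1
Column Y: max payoff to Row = 6
Column Z: max payoff to Row = 4
Minimum is 1, achieved by column X.
Minimax strategy: X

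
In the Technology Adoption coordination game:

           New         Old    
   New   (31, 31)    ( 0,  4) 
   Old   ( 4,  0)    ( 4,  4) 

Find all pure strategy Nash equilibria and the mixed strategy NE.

Pure NE: (New, New) and (Old, Old); Mixed NE: p = 0.129, q = 0.129

Work:
Check pure NE:
(New, New): (31, 31) - no unilateral deviation beneficial
(Old, Old): (4, 4) - no unilateral deviation beneficial
Mixed NE: P1 plays New with p = 0.129, P2 plays New with q = 0.129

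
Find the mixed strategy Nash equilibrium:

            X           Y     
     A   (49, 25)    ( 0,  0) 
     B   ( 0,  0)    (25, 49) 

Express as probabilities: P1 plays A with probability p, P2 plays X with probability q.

p = 0.6622, q = 0.3378

Work:
Find probabilities that make opponent indifferent:
P2 chooses q to make P1 indifferent between A and B
P1 chooses p to make P2 indifferent between X and Y
Mixed NE: P1 plays (A: 0.6622, B: 0.3378), P2 plays (X: 0.3378, Y: 0.6622)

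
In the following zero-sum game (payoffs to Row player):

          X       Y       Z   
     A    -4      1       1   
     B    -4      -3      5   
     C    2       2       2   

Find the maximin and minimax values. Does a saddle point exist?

Maximin = 2, Minimax = 2, Saddle: True

Work:
Row minimums: [-4, -4, 2] → maximin = 2
Column maximums: [2, 2, 5] → minimax = 2
Saddle point exists! Game value = 2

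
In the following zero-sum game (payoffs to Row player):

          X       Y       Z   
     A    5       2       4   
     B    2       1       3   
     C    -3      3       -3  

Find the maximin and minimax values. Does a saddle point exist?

Maximin = 2, Minimax = 3, Saddle: False

Work:
Row minimums: [2, 1, -3] → maximin = 2
Column maximums: [5, 3, 4] → minimax = 3
No saddle point (maximin ≠ minimax). Mixed strategy needed.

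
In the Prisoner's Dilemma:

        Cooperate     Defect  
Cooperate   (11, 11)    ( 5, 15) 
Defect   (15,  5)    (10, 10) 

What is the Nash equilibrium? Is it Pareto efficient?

(Defect, Defect) is NE; not Pareto efficient

Work:
Defect dominates Cooperate for both players:
If P2 cooperates: Defect (15) > Cooperate (11)
If P2 defects: Defect (10) > Cooperate (5)
NE: (Defect, Defect) with payoff (10, 10)
But (Cooperate, Cooperate) = (11, 11) Pareto dominates (10, 10)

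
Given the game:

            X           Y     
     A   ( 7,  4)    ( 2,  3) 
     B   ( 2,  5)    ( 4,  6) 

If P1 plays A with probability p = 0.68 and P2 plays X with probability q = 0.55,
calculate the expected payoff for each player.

E[P1] = 4.158, E[P2] = 4.158

Work:
E[P1] = p·q·π₁(A,X) + p·(1-q)·π₁(A,Y) + (1-p)·q·π₁(B,X) + (1-p)·(1-q)·π₁(B,Y)
= 0.68·0.55·7 + 0.68·0.45·2 + 0.32·0.55·2 + 0.32·0.45·4
= 4.158

E[P2] = 4.158 (similar calculation)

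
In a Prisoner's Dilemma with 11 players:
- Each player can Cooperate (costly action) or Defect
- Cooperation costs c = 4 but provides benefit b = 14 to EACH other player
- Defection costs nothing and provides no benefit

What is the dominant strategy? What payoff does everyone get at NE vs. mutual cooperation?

Dominant: Defect; NE payoff = 0; Coop payoff = 136

Work:
Defect dominates (saves cost c = 4, benefit to others is external)
NE: All defect → everyone gets 0
If all cooperate: each receives (10)×14 - 4 = 136
Social dilemma: 136 > 0 but NE gives 0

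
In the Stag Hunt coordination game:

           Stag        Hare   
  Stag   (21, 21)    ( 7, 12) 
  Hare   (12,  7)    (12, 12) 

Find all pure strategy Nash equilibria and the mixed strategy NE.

Pure NE: (Stag, Stag) and (Hare, Hare); Mixed NE: p = 0.3571, q = 0.3571

Work:
Check pure NE:
(Stag, Stag): (21, 21) - no unilateral deviation beneficial
(Hare, Hare): (12, 12) - no unilateral deviation beneficial
Mixed NE: P1 plays Stag with p = 0.3571, P2 plays Stag with q = 0.3571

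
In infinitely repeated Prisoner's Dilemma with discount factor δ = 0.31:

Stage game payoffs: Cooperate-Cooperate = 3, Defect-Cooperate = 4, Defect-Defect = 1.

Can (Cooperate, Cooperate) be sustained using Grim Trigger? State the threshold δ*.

δ* = 0.3333; since δ = 0.31 < 0.3333, cooperation cannot be sustained

Work:
For Grim Trigger:
Cooperate forever: 3/(1-δ)
Defect then punished: 4 + 1·δ/(1-δ)
Need: 3/(1-δ) ≥ 4 + 1·δ/(1-δ)
Solving: δ ≥ (T-R)/(T-P) = (4-3)/(4-1) = 0.3333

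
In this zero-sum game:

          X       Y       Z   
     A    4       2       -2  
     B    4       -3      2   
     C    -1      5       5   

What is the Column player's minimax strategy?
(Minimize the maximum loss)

Column should play X, value = 4

Work:
Column player minimizes Row's maximum payoff:
Column X: max payoff to Row = 4
Column Y: max payoff to Row = 5
Column Z: max payoff to Row = 5
Minimum is 4, achieved by column X.
Minimax strategy: X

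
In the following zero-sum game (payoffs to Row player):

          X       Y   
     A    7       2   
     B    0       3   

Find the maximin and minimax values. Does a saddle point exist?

Maximin = 2, Minimax = 3, Saddle: False

Work:
Row minimums: [2, 0] → maximin = 2
Column maximums: [7, 3] → minimax = 3
No saddle point (maximin ≠ minimax). Mixed strategy needed.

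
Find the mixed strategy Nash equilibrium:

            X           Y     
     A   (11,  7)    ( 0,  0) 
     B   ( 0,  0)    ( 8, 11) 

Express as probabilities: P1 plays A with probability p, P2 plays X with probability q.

p = 0.6111, q = 0.4211

Work:
Find probabilities that make opponent indifferent:
P2 chooses q to make P1 indifferent between A and B
P1 chooses p to make P2 indifferent between X and Y
Mixed NE: P1 plays (A: 0.6111, B: 0.3889), P2 plays (X: 0.4211, Y: 0.5789)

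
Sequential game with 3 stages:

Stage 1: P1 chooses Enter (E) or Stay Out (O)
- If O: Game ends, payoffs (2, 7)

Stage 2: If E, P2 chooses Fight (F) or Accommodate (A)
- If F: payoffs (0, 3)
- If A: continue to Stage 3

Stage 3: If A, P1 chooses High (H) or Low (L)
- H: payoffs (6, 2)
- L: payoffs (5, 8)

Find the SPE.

SPE: (O, F, H); Outcome (2, 7)

Work:
Stage 3: P1 chooses H (6 vs 5)
Stage 2: P2: F->3, A->2 (anticipating H). Choose F
Stage 1: P1: O->2, E->0 (anticipating F, H). Choose O
SPE path: O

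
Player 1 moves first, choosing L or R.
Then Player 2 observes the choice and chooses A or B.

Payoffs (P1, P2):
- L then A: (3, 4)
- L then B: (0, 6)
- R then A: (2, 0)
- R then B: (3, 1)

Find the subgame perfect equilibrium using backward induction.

P1 plays R, P2 plays B after L and B after R; Payoff (3, 1)

Work:
Backward induction:
After L: P2 chooses B → P1 gets 0
After R: P2 chooses B → P1 gets 3
P1 chooses R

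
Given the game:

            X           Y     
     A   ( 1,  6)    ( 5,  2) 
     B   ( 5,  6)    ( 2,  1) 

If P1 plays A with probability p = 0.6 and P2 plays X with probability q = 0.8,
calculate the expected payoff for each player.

E[P1] = 2.84, E[P2] = 5.12

Work:
E[P1] = p·q·π₁(A,X) + p·(1-q)·π₁(A,Y) + (1-p)·q·π₁(B,X) + (1-p)·(1-q)·π₁(B,Y)
= 0.6·0.8·1 + 0.6·0.2·5 + 0.4·0.8·5 + 0.4·0.2·2
= 2.84

E[P2] = 5.12 (similar calculation)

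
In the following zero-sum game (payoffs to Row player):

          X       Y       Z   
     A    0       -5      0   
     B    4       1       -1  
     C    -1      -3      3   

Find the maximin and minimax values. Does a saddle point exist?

Maximin = -1, Minimax = 1, Saddle: False

Work:
Row minimums: [-5, -1, -3] → maximin = -1
Column maximums: [4, 1, 3] → minimax = 1
No saddle point (maximin ≠ minimax). Mixed strategy needed.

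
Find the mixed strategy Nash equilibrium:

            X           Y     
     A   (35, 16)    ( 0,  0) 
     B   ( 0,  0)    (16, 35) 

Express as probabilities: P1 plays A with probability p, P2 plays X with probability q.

p = 0.6863, q = 0.3137

Work:
Find probabilities that make opponent indifferent:
P2 chooses q to make P1 indifferent between A and B
P1 chooses p to make P2 indifferent between X and Y
Mixed NE: P1 plays (A: 0.6863, B: 0.3137), P2 plays (X: 0.3137, Y: 0.6863)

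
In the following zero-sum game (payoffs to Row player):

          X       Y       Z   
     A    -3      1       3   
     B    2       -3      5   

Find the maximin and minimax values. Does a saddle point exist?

Maximin = -3, Minimax = 1, Saddle: False

Work:
Row minimums: [-3, -3] → maximin = -3
Column maximums: [2, 1, 5] → minimax = 1
No saddle point (maximin ≠ minimax). Mixed strategy needed.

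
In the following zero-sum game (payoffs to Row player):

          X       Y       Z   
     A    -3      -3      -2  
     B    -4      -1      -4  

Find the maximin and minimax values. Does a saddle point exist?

Maximin = -3, Minimax = -3, Saddle: True

Work:
Row minimums: [-3, -4] → maximin = -3
Column maximums: [-3, -1, -2] → minimax = -3
Saddle point exists! Game value = -3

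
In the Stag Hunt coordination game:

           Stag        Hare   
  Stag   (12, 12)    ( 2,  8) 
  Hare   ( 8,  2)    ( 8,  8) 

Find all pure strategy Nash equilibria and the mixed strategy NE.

Pure NE: (Stag, Stag) and (Hare, Hare); Mixed NE: p = 0.6, q = 0.6

Work:
Check pure NE:
(Stag, Stag): (12, 12) - no unilateral deviation beneficial
(Hare, Hare): (8, 8) - no unilateral deviation beneficial
Mixed NE: P1 plays Stag with p = 0.6, P2 plays Stag with q = 0.6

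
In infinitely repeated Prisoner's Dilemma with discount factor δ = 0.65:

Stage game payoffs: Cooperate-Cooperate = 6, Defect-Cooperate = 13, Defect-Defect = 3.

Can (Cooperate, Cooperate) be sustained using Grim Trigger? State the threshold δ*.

δ* = 0.7; since δ = 0.65 < 0.7, cooperation cannot be sustained

Work:
For Grim Trigger:
Cooperate forever: 6/(1-δ)
Defect then punished: 13 + 3·δ/(1-δ)
Need: 6/(1-δ) ≥ 13 + 3·δ/(1-δ)
Solving: δ ≥ (T-R)/(T-P) = (13-6)/(13-3) = 0.7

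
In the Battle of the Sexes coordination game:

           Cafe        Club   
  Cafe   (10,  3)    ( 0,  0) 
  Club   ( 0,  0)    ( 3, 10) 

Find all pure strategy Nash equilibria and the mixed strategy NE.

Pure NE: (Cafe, Cafe) and (Club, Club); Mixed NE: p = 0.7692, q = 0.2308

Work:
Check pure NE:
(Cafe, Cafe): (10, 3) - no unilateral deviation beneficial
(Club, Club): (3, 10) - no unilateral deviation beneficial
Mixed NE: P1 plays Cafe with p = 0.7692, P2 plays Cafe with q = 0.2308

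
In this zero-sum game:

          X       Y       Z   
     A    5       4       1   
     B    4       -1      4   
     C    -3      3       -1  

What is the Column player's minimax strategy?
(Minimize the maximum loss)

Column should play Y or Z (all achieve the minimum), value = 4

Work:
Column player minimizes Row's maximum payoff:
Column X: max payoff to Row = 5
Column Y: max payoff to Row = 4
Column Z: max payoff to Row = 4
Minimum is 4, achieved by columns Y, Z (tied).
Each of Y or Z is a minimax strategy.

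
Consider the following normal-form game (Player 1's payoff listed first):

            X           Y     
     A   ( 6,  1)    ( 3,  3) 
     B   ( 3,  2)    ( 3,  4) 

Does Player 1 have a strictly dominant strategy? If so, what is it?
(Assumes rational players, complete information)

No strictly dominant strategy exists for Player 1

Work:
A strategy strictly dominates another if it gives a strictly higher payoff against every opponent action. Compare each pair of P1's strategies column-by-column:
  A vs B: [6 vs 3, 3 vs 3] → A does not strictly dominate B (column Y: 3 ≤ 3)
  B vs A: [3 vs 6, 3 vs 3] → B does not strictly dominate A (column X: 3 ≤ 6)
No single strategy strictly dominates all others → no strictly dominant strategy.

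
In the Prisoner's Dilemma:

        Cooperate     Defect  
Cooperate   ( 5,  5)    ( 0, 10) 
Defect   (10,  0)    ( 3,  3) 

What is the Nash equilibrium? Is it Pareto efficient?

(Defect, Defect) is NE; not Pareto efficient

Work:
Defect dominates Cooperate for both players:
If P2 cooperates: Defect (10) > Cooperate (5)
If P2 defects: Defect (3) > Cooperate (0)
NE: (Defect, Defect) with payoff (3, 3)
But (Cooperate, Cooperate) = (5, 5) Pareto dominates (3, 3)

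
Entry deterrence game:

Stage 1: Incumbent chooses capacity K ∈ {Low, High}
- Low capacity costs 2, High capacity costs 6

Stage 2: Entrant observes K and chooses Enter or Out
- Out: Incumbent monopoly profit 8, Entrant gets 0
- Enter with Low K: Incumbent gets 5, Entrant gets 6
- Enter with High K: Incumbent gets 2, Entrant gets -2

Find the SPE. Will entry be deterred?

SPE: (Low, Enter|Low, Out|High); Entry not deterred. Incumbent net profit = 3, Entrant gets 6

Work:
After Low K: Entrant enters (6 > 0)
After High K: Entrant stays out (-2 < 0)
Incumbent: Low → 5−2=3, High → 8−6=2
Incumbent chooses Low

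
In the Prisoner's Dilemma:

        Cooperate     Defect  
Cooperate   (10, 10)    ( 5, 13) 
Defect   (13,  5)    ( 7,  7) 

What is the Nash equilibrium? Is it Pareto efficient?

(Defect, Defect) is NE; not Pareto efficient

Work:
Defect dominates Cooperate for both players:
If P2 cooperates: Defect (13) > Cooperate (10)
If P2 defects: Defect (7) > Cooperate (5)
NE: (Defect, Defect) with payoff (7, 7)
But (Cooperate, Cooperate) = (10, 10) Pareto dominates (7, 7)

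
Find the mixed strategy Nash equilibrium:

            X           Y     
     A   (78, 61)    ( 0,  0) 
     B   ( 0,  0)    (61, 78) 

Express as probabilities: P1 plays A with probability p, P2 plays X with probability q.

p = 0.5612, q = 0.4388

Work:
Find probabilities that make opponent indifferent:
P2 chooses q to make P1 indifferent between A and B
P1 chooses p to make P2 indifferent between X and Y
Mixed NE: P1 plays (A: 0.5612, B: 0.4388), P2 plays (X: 0.4388, Y: 0.5612)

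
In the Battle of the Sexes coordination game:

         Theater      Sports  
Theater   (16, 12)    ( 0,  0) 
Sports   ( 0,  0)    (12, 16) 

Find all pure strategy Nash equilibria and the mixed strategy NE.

Pure NE: (Theater, Theater) and (Sports, Sports); Mixed NE: p = 0.5714, q = 0.4286

Work:
Check pure NE:
(Theater, Theater): (16, 12) - no unilateral deviation beneficial
(Sports, Sports): (12, 16) - no unilateral deviation beneficial
Mixed NE: P1 plays Theater with p = 0.5714, P2 plays Theater with q = 0.4286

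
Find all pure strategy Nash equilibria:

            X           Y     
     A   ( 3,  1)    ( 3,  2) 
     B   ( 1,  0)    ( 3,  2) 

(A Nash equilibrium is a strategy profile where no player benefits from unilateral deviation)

Nash equilibrium: (A, Y), (B, Y)

Work:
Best responses:
  P1 vs X: payoffs [3, 1] → best response A (payoff 3)
  P1 vs Y: payoffs [3, 3] → best response A/B (payoff 3)
  P2 vs A: payoffs [1, 2] → best response Y (payoff 2)
  P2 vs B: payoffs [0, 2] → best response Y (payoff 2)
Mutual best responses: (A,Y), (B,Y) → Nash equilibria.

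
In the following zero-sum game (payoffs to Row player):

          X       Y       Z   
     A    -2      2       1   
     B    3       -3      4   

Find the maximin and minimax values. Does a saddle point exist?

Maximin = -2, Minimax = 2, Saddle: False

Work:
Row minimums: [-2, -3] → maximin = -2
Column maximums: [3, 2, 4] → minimax = 2
No saddle point (maximin ≠ minimax). Mixed strategy needed.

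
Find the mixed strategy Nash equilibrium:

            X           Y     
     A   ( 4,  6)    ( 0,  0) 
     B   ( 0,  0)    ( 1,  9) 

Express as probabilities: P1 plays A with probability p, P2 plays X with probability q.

p = 0.6, q = 0.2

Work:
Find probabilities that make opponent indifferent:
P2 chooses q to make P1 indifferent between A and B
P1 chooses p to make P2 indifferent between X and Y
Mixed NE: P1 plays (A: 0.6, B: 0.4), P2 plays (X: 0.2, Y: 0.8)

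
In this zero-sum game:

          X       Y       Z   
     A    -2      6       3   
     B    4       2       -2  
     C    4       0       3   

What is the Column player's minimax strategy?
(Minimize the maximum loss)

Column should play Z, value = 3

Work:
Column player minimizes Row's maximum payoff:
Column X: max payoff to Row = 4
Column Y: max payoff to Row = 6
Column Z: max payoff to Row = 3
Minimum is 3, achieved by column Z.
Minimax strategy: Z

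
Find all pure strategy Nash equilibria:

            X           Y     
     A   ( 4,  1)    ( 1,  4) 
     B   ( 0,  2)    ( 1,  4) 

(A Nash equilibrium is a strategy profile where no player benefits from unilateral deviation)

Nash equilibrium: (A, Y), (B, Y)

Work:
Best responses:
  P1 vs X: payoffs [4, 0] → best response A (payoff 4)
  P1 vs Y: payoffs [1, 1] → best response A/B (payoff 1)
  P2 vs A: payoffs [1, 4] → best response Y (payoff 4)
  P2 vs B: payoffs [2, 4] → best response Y (payoff 4)
Mutual best responses: (A,Y), (B,Y) → Nash equilibria.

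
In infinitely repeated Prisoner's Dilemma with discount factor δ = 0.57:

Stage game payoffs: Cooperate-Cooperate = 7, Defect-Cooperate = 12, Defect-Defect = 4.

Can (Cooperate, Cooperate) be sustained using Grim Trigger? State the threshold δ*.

δ* = 0.625; since δ = 0.57 < 0.625, cooperation cannot be sustained

Work:
For Grim Trigger:
Cooperate forever: 7/(1-δ)
Defect then punished: 12 + 4·δ/(1-δ)
Need: 7/(1-δ) ≥ 12 + 4·δ/(1-δ)
Solving: δ ≥ (T-R)/(T-P) = (12-7)/(12-4) = 0.625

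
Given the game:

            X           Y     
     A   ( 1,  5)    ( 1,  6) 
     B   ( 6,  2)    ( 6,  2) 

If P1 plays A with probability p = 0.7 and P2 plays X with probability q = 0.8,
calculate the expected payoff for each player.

E[P1] = 2.5, E[P2] = 4.24

Work:
E[P1] = p·q·π₁(A,X) + p·(1-q)·π₁(A,Y) + (1-p)·q·π₁(B,X) + (1-p)·(1-q)·π₁(B,Y)
= 0.7·0.8·1 + 0.7·0.2·1 + 0.3·0.8·6 + 0.3·0.2·6
= 2.5

E[P2] = 4.24 (similar calculation)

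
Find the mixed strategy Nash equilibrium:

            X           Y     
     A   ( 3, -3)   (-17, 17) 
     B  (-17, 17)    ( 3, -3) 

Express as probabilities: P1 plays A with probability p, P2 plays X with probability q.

p = 0.5, q = 0.5

Work:
Find probabilities that make opponent indifferent:
P2 chooses q to make P1 indifferent between A and B
P1 chooses p to make P2 indifferent between X and Y
Mixed NE: P1 plays (A: 0.5, B: 0.5), P2 plays (X: 0.5, Y: 0.5)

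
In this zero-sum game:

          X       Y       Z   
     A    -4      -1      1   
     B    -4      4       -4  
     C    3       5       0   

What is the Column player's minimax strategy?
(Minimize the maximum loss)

Column should play Z, value = 1

Work:
Column player minimizes Row's maximum payoff:
Column X: max payoff to Row = 3
Column Y: max payoff to Row = 5
Column Z: max payoff to Row = 1
Minimum is 1, achieved by column Z.
Minimax strategy: Z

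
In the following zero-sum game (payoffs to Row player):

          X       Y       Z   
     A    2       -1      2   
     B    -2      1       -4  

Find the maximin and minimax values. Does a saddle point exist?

Maximin = -1, Minimax = 1, Saddle: False

Work:
Row minimums: [-1, -4] → maximin = -1
Column maximums: [2, 1, 2] → minimax = 1
No saddle point (maximin ≠ minimax). Mixed strategy needed.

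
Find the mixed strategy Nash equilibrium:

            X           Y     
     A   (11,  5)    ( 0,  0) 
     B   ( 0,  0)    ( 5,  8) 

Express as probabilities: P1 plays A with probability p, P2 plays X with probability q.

p = 0.6154, q = 0.3125

Work:
Find probabilities that make opponent indifferent:
P2 chooses q to make P1 indifferent between A and B
P1 chooses p to make P2 indifferent between X and Y
Mixed NE: P1 plays (A: 0.6154, B: 0.3846), P2 plays (X: 0.3125, Y: 0.6875)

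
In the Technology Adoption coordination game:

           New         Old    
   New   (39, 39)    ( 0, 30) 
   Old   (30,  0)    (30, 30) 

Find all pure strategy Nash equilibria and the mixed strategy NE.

Pure NE: (New, New) and (Old, Old); Mixed NE: p = 0.7692, q = 0.7692

Work:
Check pure NE:
(New, New): (39, 39) - no unilateral deviation beneficial
(Old, Old): (30, 30) - no unilateral deviation beneficial
Mixed NE: P1 plays New with p = 0.7692, P2 plays New with q = 0.7692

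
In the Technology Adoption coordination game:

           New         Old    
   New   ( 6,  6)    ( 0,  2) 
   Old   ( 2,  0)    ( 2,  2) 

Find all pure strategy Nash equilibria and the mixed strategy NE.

Pure NE: (New, New) and (Old, Old); Mixed NE: p = 0.3333, q = 0.3333

Work:
Check pure NE:
(New, New): (6, 6) - no unilateral deviation beneficial
(Old, Old): (2, 2) - no unilateral deviation beneficial
Mixed NE: P1 plays New with p = 0.3333, P2 plays New with q = 0.3333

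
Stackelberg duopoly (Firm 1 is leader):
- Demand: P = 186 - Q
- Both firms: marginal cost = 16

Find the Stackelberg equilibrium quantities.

q₁* (leader) = 85.0, q₂* (follower) = 42.5

Work:
Follower's reaction: q₂ = (a - c - q₁)/2
Leader substitutes: π₁ = q₁·(a - q₁ - (a-c-q₁)/2 - c)
FOC: q₁* = (186 - 16)/2 = 85.00
Then: q₂* = (186 - 16 - 85.0)/2 = 42.50
Leader has first-mover advantage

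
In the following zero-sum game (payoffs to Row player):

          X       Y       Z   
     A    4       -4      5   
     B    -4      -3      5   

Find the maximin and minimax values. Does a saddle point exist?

Maximin = -4, Minimax = -3, Saddle: False

Work:
Row minimums: [-4, -4] → maximin = -4
Column maximums: [4, -3, 5] → minimax = -3
No saddle point (maximin ≠ minimax). Mixed strategy needed.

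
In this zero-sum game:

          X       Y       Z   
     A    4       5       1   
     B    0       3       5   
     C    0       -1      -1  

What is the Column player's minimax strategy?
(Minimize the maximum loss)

Column should play X, value = 4

Work:
Column player minimizes Row's maximum payoff:
Column X: max payoff to Row = 4
Column Y: max payoff to Row = 5
Column Z: max payoff to Row = 5
Minimum is 4, achieved by column X.
Minimax strategy: X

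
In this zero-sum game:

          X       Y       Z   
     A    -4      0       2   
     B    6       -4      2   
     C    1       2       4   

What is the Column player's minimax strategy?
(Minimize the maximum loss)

Column should play Y, value = 2

Work:
Column player minimizes Row's maximum payoff:
Column X: max payoff to Row = 6
Column Y: max payoff to Row = 2
Column Z: max payoff to Row = 4
Minimum is 2, achieved by column Y.
Minimax strategy: Y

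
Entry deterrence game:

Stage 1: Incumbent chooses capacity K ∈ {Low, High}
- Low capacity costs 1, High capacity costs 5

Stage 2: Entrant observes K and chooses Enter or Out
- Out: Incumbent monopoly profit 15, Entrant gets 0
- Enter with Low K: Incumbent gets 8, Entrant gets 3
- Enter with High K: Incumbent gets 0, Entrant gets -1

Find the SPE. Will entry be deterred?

SPE: (High, Enter|Low, Out|High); Entry deterred. Incumbent net profit = 10

Work:
After Low K: Entrant enters (3 > 0)
After High K: Entrant stays out (-1 < 0)
Incumbent: Low → 8−1=7, High → 15−5=10
Incumbent chooses High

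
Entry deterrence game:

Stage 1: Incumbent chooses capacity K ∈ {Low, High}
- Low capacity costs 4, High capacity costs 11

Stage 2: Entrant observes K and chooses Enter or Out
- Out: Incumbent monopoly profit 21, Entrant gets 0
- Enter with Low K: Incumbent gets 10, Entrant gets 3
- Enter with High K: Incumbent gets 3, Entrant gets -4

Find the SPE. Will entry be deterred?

SPE: (High, Enter|Low, Out|High); Entry deterred. Incumbent net profit = 10

Work:
After Low K: Entrant enters (3 > 0)
After High K: Entrant stays out (-4 < 0)
Incumbent: Low → 10−4=6, High → 21−11=10
Incumbent chooses High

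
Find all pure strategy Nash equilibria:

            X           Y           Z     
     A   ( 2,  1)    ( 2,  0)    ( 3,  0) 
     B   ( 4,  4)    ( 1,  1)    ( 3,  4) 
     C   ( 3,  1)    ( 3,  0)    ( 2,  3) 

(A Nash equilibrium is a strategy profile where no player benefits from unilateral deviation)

Nash equilibrium: (B, X), (B, Z)

Work:
Best responses:
  P1 vs X: payoffs [2, 4, 3] → best response B (payoff 4)
  P1 vs Y: payoffs [2, 1, 3] → best response C (payoff 3)
  P1 vs Z: payoffs [3, 3, 2] → best response A/B (payoff 3)
  P2 vs A: payoffs [1, 0, 0] → best response X (payoff 1)
  P2 vs B: payoffs [4, 1, 4] → best response X/Z (payoff 4)
  P2 vs C: payoffs [1, 0, 3] → best response Z (payoff 3)
Mutual best responses: (B,X), (B,Z) → Nash equilibria.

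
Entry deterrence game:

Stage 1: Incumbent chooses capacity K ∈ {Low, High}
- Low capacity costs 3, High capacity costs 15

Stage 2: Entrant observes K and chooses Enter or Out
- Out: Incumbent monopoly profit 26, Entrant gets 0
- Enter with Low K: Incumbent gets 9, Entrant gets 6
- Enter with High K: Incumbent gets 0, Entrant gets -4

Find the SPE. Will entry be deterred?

SPE: (High, Enter|Low, Out|High); Entry deterred. Incumbent net profit = 11

Work:
After Low K: Entrant enters (6 > 0)
After High K: Entrant stays out (-4 < 0)
Incumbent: Low → 9−3=6, High → 26−15=11
Incumbent chooses High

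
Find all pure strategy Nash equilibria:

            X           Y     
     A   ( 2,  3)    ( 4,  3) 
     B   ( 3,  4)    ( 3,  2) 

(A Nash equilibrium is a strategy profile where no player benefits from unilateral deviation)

Nash equilibrium: (A, Y), (B, X)

Work:
Best responses:
  P1 vs X: payoffs [2, 3] → best response B (payoff 3)
  P1 vs Y: payoffs [4, 3] → best response A (payoff 4)
  P2 vs A: payoffs [3, 3] → best response X/Y (payoff 3)
  P2 vs B: payoffs [4, 2] → best response X (payoff 4)
Mutual best responses: (A,Y), (B,X) → Nash equilibria.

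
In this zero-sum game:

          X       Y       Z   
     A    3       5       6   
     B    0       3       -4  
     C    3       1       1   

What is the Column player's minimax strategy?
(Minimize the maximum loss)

Column should play X, value = 3

Work:
Column player minimizes Row's maximum payoff:
Column X: max payoff to Row = 3
Column Y: max payoff to Row = 5
Column Z: max payoff to Row = 6
Minimum is 3, achieved by column X.
Minimax strategy: X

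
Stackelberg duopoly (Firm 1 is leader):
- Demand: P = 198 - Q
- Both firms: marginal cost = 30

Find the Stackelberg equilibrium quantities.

q₁* (leader) = 84.0, q₂* (follower) = 42.0

Work:
Follower's reaction: q₂ = (a - c - q₁)/2
Leader substitutes: π₁ = q₁·(a - q₁ - (a-c-q₁)/2 - c)
FOC: q₁* = (198 - 30)/2 = 84.00
Then: q₂* = (198 - 30 - 84.0)/2 = 42.00
Leader has first-mover advantage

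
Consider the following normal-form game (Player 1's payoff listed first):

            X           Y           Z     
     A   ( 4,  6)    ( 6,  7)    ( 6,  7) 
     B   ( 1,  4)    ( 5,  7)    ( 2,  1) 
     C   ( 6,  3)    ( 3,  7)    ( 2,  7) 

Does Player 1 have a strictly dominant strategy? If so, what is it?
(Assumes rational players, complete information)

No strictly dominant strategy exists for Player 1

Work:
A strategy strictly dominates another if it gives a strictly higher payoff against every opponent action. Compare each pair of P1's strategies column-by-column:
  A vs B: [4 vs 1, 6 vs 5, 6 vs 2] → A strictly dominates B
  A vs C: [4 vs 6, 6 vs 3, 6 vs 2] → A does not strictly dominate C (column X: 4 ≤ 6)
  B vs A: [1 vs 4, 5 vs 6, 2 vs 6] → B does not strictly dominate A (column X: 1 ≤ 4)
  B vs C: [1 vs 6, 5 vs 3, 2 vs 2] → B does not strictly dominate C (column X: 1 ≤ 6)
  C vs A: [6 vs 4, 3 vs 6, 2 vs 6] → C does not strictly dominate A (column Y: 3 ≤ 6)
  C vs B: [6 vs 1, 3 vs 5, 2 vs 2] → C does not strictly dominate B (column Y: 3 ≤ 5)
No single strategy strictly dominates all others → no strictly dominant strategy.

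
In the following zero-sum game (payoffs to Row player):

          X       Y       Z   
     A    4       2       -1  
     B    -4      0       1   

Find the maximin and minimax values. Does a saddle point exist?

Maximin = -1, Minimax = 1, Saddle: False

Work:
Row minimums: [-1, -4] → maximin = -1
Column maximums: [4, 2, 1] → minimax = 1
No saddle point (maximin ≠ minimax). Mixed strategy needed.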